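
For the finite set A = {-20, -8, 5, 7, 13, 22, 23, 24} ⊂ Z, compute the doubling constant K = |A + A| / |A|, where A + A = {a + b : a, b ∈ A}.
K = |A + A| / |A| = 33/8

Enumerate A + A = {a + b : a, b ∈ A}. With |A| = 8, there are |A|^2 = 64 ordered sum pairs; collecting distinct values, A + A = {-40, -28, -16, -15, -13, -7, -3, -1, 2, 3, 4, 5, 10, 12, 14, 15, 16, 18, 20, 26, 27, 28, 29, 30, 31, 35, 36, 37, 44, 45, 46, 47, 48}, so |A + A| = 33. Thus K = 33/8. For comparison, the minimum possible |A + A| over all 8-element sets is 2·8 − 1 = 15 (so min K = 15/8), attained only by arithmetic progressions.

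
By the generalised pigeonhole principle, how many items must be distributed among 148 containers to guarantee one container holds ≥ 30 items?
n = (30 − 1)·148 + 1 = 4293

By the generalised pigeonhole principle, to guarantee some box contains ≥ r objects we need more than (r − 1) · k objects total. Threshold: n = (r − 1) · k + 1. With r = 30 and k = 148: n = 29 · 148 + 1 = 4292 + 1 = 4293. For n = 4292 = 29 · 148, we can put exactly 29 objects in every box, avoiding 30 in any single one — so 4293 is tight.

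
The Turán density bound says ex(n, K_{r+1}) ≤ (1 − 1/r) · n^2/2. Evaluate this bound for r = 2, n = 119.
Turán density bound = (1/2) · 119^2/2 = 14161/4 ≈ 3540.25

Turán's theorem: ex(n, K_{r+1}) is achieved by the complete r-partite Turán graph T(n, r) with parts as balanced as possible, and is at most (1 − 1/r) · n^2/2. For r = 2, n = 119: the density bound is (1/2) · 14161/2 = 14161/4 ≈ 3540.25. The integer-valued extremum is e(T(119, 2)) = 3540, which is strictly less than the density bound 14161/4 since 2 ∤ 119 (the parts of T(119, 2) cannot all be equal).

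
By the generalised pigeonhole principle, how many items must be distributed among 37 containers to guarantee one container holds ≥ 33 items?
n = (33 − 1)·37 + 1 = 1185

By the generalised pigeonhole principle, to guarantee some box contains ≥ r objects we need more than (r − 1) · k objects total. Threshold: n = (r − 1) · k + 1. With r = 33 and k = 37: n = 32 · 37 + 1 = 1184 + 1 = 1185. For n = 1184 = 32 · 37, we can put exactly 32 objects in every box, avoiding 33 in any single one — so 1185 is tight.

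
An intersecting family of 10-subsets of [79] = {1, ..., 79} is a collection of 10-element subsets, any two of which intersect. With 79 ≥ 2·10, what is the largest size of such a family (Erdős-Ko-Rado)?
max |F| = C(78, 9) = 182364632450

Erdős-Ko-Rado (1961): when n ≥ 2k, max |F| = C(n−1, k−1). The bound is attained by the star {A : i ∈ A} for any fixed i ∈ [n]. Here C(79−1, 10−1) = C(78, 9) = 182364632450.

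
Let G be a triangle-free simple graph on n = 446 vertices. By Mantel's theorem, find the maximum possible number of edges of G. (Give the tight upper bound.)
ex(446, K_3) = ⌊446^2/4⌋ = 49729

Mantel (1907): a triangle-free graph on n vertices has at most ⌊n^2/4⌋ edges, with equality for the complete bipartite graph K_{⌊n/2⌋, ⌈n/2⌉}. For n = 446: ⌊446^2/4⌋ = ⌊198916/4⌋ = 49729. The extremal graph is K_{223, 223}, which has 223·223 = 49729 edges.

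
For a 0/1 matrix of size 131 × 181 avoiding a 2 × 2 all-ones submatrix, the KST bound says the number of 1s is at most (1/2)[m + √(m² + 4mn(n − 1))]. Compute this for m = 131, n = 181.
z(131, 181; 2, 2) ≤ (1/2)[131 + √(131² + 4·131·181·180)] = (1/2)[131 + √17089081] = 2132.4471

Kővári–Sós–Turán: let r_1, ..., r_131 be the row sums and z = Σ r_i the total number of 1s. Each pair of columns can share at most one row with both entries 1 (else a 2×2 all-ones block appears), so Σ_i C(r_i, 2) ≤ C(181, 2) = 16290. By convexity Σ_i C(r_i, 2) ≥ 131·C(z/131, 2) = z(z − 131)/(2·131), giving z² − 131z − 131·181·180 ≤ 0 and hence z ≤ (1/2)[131 + √(17161 + 4·4267980)] = (1/2)[131 + √17089081] ≈ (1/2)(131 + 4133.8942) = 2132.4471.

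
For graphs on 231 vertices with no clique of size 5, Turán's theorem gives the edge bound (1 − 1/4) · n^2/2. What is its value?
Turán density bound = (3/4) · 231^2/2 = 160083/8 ≈ 20010.375

Turán's theorem: ex(n, K_{r+1}) is achieved by the complete r-partite Turán graph T(n, r) with parts as balanced as possible, and is at most (1 − 1/r) · n^2/2. For r = 4, n = 231: the density bound is (3/4) · 53361/2 = 160083/8 ≈ 20010.375. The integer-valued extremum is e(T(231, 4)) = 20010, which is strictly less than the density bound 160083/8 since 4 ∤ 231 (the parts of T(231, 4) cannot all be equal).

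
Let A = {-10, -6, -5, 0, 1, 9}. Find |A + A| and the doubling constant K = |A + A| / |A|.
K = |A + A| / |A| = 19/6

Enumerate A + A = {a + b : a, b ∈ A}. With |A| = 6, there are |A|^2 = 36 ordered sum pairs; collecting distinct values, A + A = {-20, -16, -15, -12, -11, -10, -9, -6, -5, -4, -1, 0, 1, 2, 3, 4, 9, 10, 18}, so |A + A| = 19. Thus K = 19/6. For comparison, the minimum possible |A + A| over all 6-element sets is 2·6 − 1 = 11 (so min K = 11/6), attained only by arithmetic progressions.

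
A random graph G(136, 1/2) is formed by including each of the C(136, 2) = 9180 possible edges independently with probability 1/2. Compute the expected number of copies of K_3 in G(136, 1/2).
E[# K_3] = C(136, 3) · (1/2)^C(3, 2) = 410040 / 2^3 = 51255

For each 3-subset S of vertices (there are C(136, 3) = 410040 such S), let X_S = 1 if S induces a K_3 (all C(3, 2) = 3 edges present). Then P(X_S = 1) = (1/2)^3 = 1/8. By linearity of expectation, E[# K_3] = C(136, 3) · (1/2)^3 = 410040 / 8 = 51255.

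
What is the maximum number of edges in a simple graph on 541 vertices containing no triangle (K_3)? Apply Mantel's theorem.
ex(541, K_3) = ⌊541^2/4⌋ = 73170

Mantel (1907): a triangle-free graph on n vertices has at most ⌊n^2/4⌋ edges, with equality for the complete bipartite graph K_{⌊n/2⌋, ⌈n/2⌉}. For n = 541: ⌊541^2/4⌋ = ⌊292681/4⌋ = 73170. The extremal graph is K_{270, 271}, which has 270·271 = 73170 edges.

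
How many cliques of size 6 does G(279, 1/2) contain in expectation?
E[# K_6] = C(279, 6) · (1/2)^C(6, 2) = 620566904595 / 2^15 ≈ 18938198.992767

For each 6-subset S of vertices (there are C(279, 6) = 620566904595 such S), let X_S = 1 if S induces a K_6 (all C(6, 2) = 15 edges present). Then P(X_S = 1) = (1/2)^15 = 1/32768. By linearity of expectation, E[# K_6] = C(279, 6) · (1/2)^15 = 620566904595 / 32768 ≈ 18938198.992767.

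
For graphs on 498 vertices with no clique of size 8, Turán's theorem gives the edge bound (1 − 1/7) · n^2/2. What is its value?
Turán density bound = (6/7) · 498^2/2 = 744012/7 ≈ 106287.4286

Turán's theorem: ex(n, K_{r+1}) is achieved by the complete r-partite Turán graph T(n, r) with parts as balanced as possible, and is at most (1 − 1/r) · n^2/2. For r = 7, n = 498: the density bound is (6/7) · 248004/2 = 744012/7 ≈ 106287.4286. The integer-valued extremum is e(T(498, 7)) = 106287, which is strictly less than the density bound 744012/7 since 7 ∤ 498 (the parts of T(498, 7) cannot all be equal).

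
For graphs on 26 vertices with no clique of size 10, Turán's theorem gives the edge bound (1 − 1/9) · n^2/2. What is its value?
Turán density bound = (8/9) · 26^2/2 = 2704/9 ≈ 300.4444

Turán's theorem: ex(n, K_{r+1}) is achieved by the complete r-partite Turán graph T(n, r) with parts as balanced as possible, and is at most (1 − 1/r) · n^2/2. For r = 9, n = 26: the density bound is (8/9) · 676/2 = 2704/9 ≈ 300.4444. The integer-valued extremum is e(T(26, 9)) = 300, which is strictly less than the density bound 2704/9 since 9 ∤ 26 (the parts of T(26, 9) cannot all be equal).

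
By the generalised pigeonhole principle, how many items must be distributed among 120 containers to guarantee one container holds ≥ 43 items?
n = (43 − 1)·120 + 1 = 5041

By the generalised pigeonhole principle, to guarantee some box contains ≥ r objects we need more than (r − 1) · k objects total. Threshold: n = (r − 1) · k + 1. With r = 43 and k = 120: n = 42 · 120 + 1 = 5040 + 1 = 5041. For n = 5040 = 42 · 120, we can put exactly 42 objects in every box, avoiding 43 in any single one — so 5041 is tight.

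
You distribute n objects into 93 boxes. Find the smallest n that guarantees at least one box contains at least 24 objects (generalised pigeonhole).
n = (24 − 1)·93 + 1 = 2140

By the generalised pigeonhole principle, to guarantee some box contains ≥ r objects we need more than (r − 1) · k objects total. Threshold: n = (r − 1) · k + 1. With r = 24 and k = 93: n = 23 · 93 + 1 = 2139 + 1 = 2140. For n = 2139 = 23 · 93, we can put exactly 23 objects in every box, avoiding 24 in any single one — so 2140 is tight.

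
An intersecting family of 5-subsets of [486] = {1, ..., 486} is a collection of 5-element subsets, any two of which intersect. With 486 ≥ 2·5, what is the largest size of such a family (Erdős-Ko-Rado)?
max |F| = C(485, 4) = 2277036685

Erdős-Ko-Rado (1961): when n ≥ 2k, max |F| = C(n−1, k−1). The bound is attained by the star {A : i ∈ A} for any fixed i ∈ [n]. Here C(486−1, 5−1) = C(485, 4) = 2277036685.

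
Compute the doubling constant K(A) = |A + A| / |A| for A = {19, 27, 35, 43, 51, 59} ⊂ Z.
K = |A + A| / |A| = 11/6

Enumerate A + A = {a + b : a, b ∈ A}. With |A| = 6, there are |A|^2 = 36 ordered sum pairs; collecting distinct values, A + A = {38, 46, 54, 62, 70, 78, 86, 94, 102, 110, 118}, so |A + A| = 11. Thus K = 11/6. Here |A + A| = 2|A| − 1 = 11, the minimum possible — so K = 11/6 is minimal, which holds iff A is an arithmetic progression.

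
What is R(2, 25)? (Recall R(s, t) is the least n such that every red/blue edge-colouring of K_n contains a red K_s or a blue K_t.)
R(2, 25) = 25

R(2, k) = k for all k ≥ 2: in a 2-colouring of K_k, either some edge is red (a red K_2) or all edges are blue (a blue K_k). And K_{24} coloured all-blue has no blue K_25, so R(2, 25) > 24. Hence R(2, 25) = 25.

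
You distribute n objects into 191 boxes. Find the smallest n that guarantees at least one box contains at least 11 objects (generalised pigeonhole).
n = (11 − 1)·191 + 1 = 1911

By the generalised pigeonhole principle, to guarantee some box contains ≥ r objects we need more than (r − 1) · k objects total. Threshold: n = (r − 1) · k + 1. With r = 11 and k = 191: n = 10 · 191 + 1 = 1910 + 1 = 1911. For n = 1910 = 10 · 191, we can put exactly 10 objects in every box, avoiding 11 in any single one — so 1911 is tight.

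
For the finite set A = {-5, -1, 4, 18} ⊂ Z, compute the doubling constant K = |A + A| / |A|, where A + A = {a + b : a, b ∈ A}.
K = |A + A| / |A| = 10/4 = 5/2

Enumerate A + A = {a + b : a, b ∈ A}. With |A| = 4, there are |A|^2 = 16 ordered sum pairs; collecting distinct values, A + A = {-10, -6, -2, -1, 3, 8, 13, 17, 22, 36}, so |A + A| = 10. Thus K = 10/4 = 5/2. For comparison, the minimum possible |A + A| over all 4-element sets is 2·4 − 1 = 7 (so min K = 7/4), attained only by arithmetic progressions.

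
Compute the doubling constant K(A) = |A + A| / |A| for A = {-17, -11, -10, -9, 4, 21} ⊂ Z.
K = |A + A| / |A| = 20/6 = 10/3

Enumerate A + A = {a + b : a, b ∈ A}. With |A| = 6, there are |A|^2 = 36 ordered sum pairs; collecting distinct values, A + A = {-34, -28, -27, -26, -22, -21, -20, -19, -18, -13, -7, -6, -5, 4, 8, 10, 11, 12, 25, 42}, so |A + A| = 20. Thus K = 20/6 = 10/3. For comparison, the minimum possible |A + A| over all 6-element sets is 2·6 − 1 = 11 (so min K = 11/6), attained only by arithmetic progressions.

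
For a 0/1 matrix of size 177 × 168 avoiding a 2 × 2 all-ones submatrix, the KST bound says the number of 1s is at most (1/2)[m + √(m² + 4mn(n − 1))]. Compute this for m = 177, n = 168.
z(177, 168; 2, 2) ≤ (1/2)[177 + √(177² + 4·177·168·167)] = (1/2)[177 + √19894977] = 2318.6893

Kővári–Sós–Turán: let r_1, ..., r_177 be the row sums and z = Σ r_i the total number of 1s. Each pair of columns can share at most one row with both entries 1 (else a 2×2 all-ones block appears), so Σ_i C(r_i, 2) ≤ C(168, 2) = 14028. By convexity Σ_i C(r_i, 2) ≥ 177·C(z/177, 2) = z(z − 177)/(2·177), giving z² − 177z − 177·168·167 ≤ 0 and hence z ≤ (1/2)[177 + √(31329 + 4·4965912)] = (1/2)[177 + √19894977] ≈ (1/2)(177 + 4460.3786) = 2318.6893.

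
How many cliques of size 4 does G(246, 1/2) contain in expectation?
E[# K_4] = C(246, 4) · (1/2)^C(4, 2) = 148897035 / 2^6 = 2326516.171875

For each 4-subset S of vertices (there are C(246, 4) = 148897035 such S), let X_S = 1 if S induces a K_4 (all C(4, 2) = 6 edges present). Then P(X_S = 1) = (1/2)^6 = 1/64. By linearity of expectation, E[# K_4] = C(246, 4) · (1/2)^6 = 148897035 / 64 = 2326516.171875.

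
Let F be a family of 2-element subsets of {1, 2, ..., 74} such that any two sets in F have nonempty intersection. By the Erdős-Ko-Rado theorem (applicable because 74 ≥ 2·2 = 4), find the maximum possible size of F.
max |F| = C(73, 1) = 73

Erdős-Ko-Rado (1961): when n ≥ 2k, max |F| = C(n−1, k−1). The bound is attained by the star {A : i ∈ A} for any fixed i ∈ [n]. Here C(74−1, 2−1) = C(73, 1) = 73.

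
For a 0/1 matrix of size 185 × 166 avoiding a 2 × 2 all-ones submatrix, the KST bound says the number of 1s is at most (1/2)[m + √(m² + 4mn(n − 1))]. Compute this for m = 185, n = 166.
z(185, 166; 2, 2) ≤ (1/2)[185 + √(185² + 4·185·166·165)] = (1/2)[185 + √20302825] = 2345.4328

Kővári–Sós–Turán: let r_1, ..., r_185 be the row sums and z = Σ r_i the total number of 1s. Each pair of columns can share at most one row with both entries 1 (else a 2×2 all-ones block appears), so Σ_i C(r_i, 2) ≤ C(166, 2) = 13695. By convexity Σ_i C(r_i, 2) ≥ 185·C(z/185, 2) = z(z − 185)/(2·185), giving z² − 185z − 185·166·165 ≤ 0 and hence z ≤ (1/2)[185 + √(34225 + 4·5067150)] = (1/2)[185 + √20302825] ≈ (1/2)(185 + 4505.8656) = 2345.4328.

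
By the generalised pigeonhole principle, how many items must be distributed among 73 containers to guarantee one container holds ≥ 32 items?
n = (32 − 1)·73 + 1 = 2264

By the generalised pigeonhole principle, to guarantee some box contains ≥ r objects we need more than (r − 1) · k objects total. Threshold: n = (r − 1) · k + 1. With r = 32 and k = 73: n = 31 · 73 + 1 = 2263 + 1 = 2264. For n = 2263 = 31 · 73, we can put exactly 31 objects in every box, avoiding 32 in any single one — so 2264 is tight.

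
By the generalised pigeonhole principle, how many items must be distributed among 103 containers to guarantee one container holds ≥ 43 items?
n = (43 − 1)·103 + 1 = 4327

By the generalised pigeonhole principle, to guarantee some box contains ≥ r objects we need more than (r − 1) · k objects total. Threshold: n = (r − 1) · k + 1. With r = 43 and k = 103: n = 42 · 103 + 1 = 4326 + 1 = 4327. For n = 4326 = 42 · 103, we can put exactly 42 objects in every box, avoiding 43 in any single one — so 4327 is tight.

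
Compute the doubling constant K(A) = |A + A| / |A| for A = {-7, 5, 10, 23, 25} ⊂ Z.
K = |A + A| / |A| = 15/5 = 3

Enumerate A + A = {a + b : a, b ∈ A}. With |A| = 5, there are |A|^2 = 25 ordered sum pairs; collecting distinct values, A + A = {-14, -2, 3, 10, 15, 16, 18, 20, 28, 30, 33, 35, 46, 48, 50}, so |A + A| = 15. Thus K = 15/5 = 3. For comparison, the minimum possible |A + A| over all 5-element sets is 2·5 − 1 = 9 (so min K = 9/5), attained only by arithmetic progressions.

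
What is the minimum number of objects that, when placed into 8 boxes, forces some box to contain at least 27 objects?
n = (27 − 1)·8 + 1 = 209

By the generalised pigeonhole principle, to guarantee some box contains ≥ r objects we need more than (r − 1) · k objects total. Threshold: n = (r − 1) · k + 1. With r = 27 and k = 8: n = 26 · 8 + 1 = 208 + 1 = 209. For n = 208 = 26 · 8, we can put exactly 26 objects in every box, avoiding 27 in any single one — so 209 is tight.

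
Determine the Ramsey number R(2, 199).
R(2, 199) = 199

R(2, k) = k for all k ≥ 2: in a 2-colouring of K_k, either some edge is red (a red K_2) or all edges are blue (a blue K_k). And K_{198} coloured all-blue has no blue K_199, so R(2, 199) > 198. Hence R(2, 199) = 199.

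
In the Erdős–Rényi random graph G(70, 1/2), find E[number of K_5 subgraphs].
E[# K_5] = C(70, 5) · (1/2)^C(5, 2) = 12103014 / 2^10 = 6051507/512 ≈ 11819.349609

For each 5-subset S of vertices (there are C(70, 5) = 12103014 such S), let X_S = 1 if S induces a K_5 (all C(5, 2) = 10 edges present). Then P(X_S = 1) = (1/2)^10 = 1/1024. By linearity of expectation, E[# K_5] = C(70, 5) · (1/2)^10 = 12103014 / 1024 = 6051507/512 ≈ 11819.349609.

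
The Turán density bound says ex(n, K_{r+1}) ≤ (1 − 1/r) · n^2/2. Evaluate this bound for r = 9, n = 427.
Turán density bound = (8/9) · 427^2/2 = 729316/9 ≈ 81035.1111

Turán's theorem: ex(n, K_{r+1}) is achieved by the complete r-partite Turán graph T(n, r) with parts as balanced as possible, and is at most (1 − 1/r) · n^2/2. For r = 9, n = 427: the density bound is (8/9) · 182329/2 = 729316/9 ≈ 81035.1111. The integer-valued extremum is e(T(427, 9)) = 81034, which is strictly less than the density bound 729316/9 since 9 ∤ 427 (the parts of T(427, 9) cannot all be equal).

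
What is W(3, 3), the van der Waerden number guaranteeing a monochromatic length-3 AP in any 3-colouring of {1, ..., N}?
W(3, 3) = 27

W(3, 3) = 27. The lower bound W(3, 3) > 26 comes from an explicit good 3-colouring of [1, 26]; the upper bound W(3, 3) ≤ 27 was verified by exhaustive search over 3-colourings of [1, 27].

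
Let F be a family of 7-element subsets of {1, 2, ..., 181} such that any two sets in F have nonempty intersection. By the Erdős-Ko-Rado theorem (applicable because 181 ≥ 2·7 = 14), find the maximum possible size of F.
max |F| = C(180, 6) = 43424719800

Erdős-Ko-Rado (1961): when n ≥ 2k, max |F| = C(n−1, k−1). The bound is attained by the star {A : i ∈ A} for any fixed i ∈ [n]. Here C(181−1, 7−1) = C(180, 6) = 43424719800.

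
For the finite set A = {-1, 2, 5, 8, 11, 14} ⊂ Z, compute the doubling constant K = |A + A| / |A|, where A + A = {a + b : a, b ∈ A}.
K = |A + A| / |A| = 11/6

Enumerate A + A = {a + b : a, b ∈ A}. With |A| = 6, there are |A|^2 = 36 ordered sum pairs; collecting distinct values, A + A = {-2, 1, 4, 7, 10, 13, 16, 19, 22, 25, 28}, so |A + A| = 11. Thus K = 11/6. Here |A + A| = 2|A| − 1 = 11, the minimum possible — so K = 11/6 is minimal, which holds iff A is an arithmetic progression.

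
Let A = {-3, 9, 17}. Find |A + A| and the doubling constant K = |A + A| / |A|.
K = |A + A| / |A| = 6/3 = 2

Enumerate A + A = {a + b : a, b ∈ A}. With |A| = 3, there are |A|^2 = 9 ordered sum pairs; collecting distinct values, A + A = {-6, 6, 14, 18, 26, 34}, so |A + A| = 6. Thus K = 6/3 = 2. For comparison, the minimum possible |A + A| over all 3-element sets is 2·3 − 1 = 5 (so min K = 5/3), attained only by arithmetic progressions.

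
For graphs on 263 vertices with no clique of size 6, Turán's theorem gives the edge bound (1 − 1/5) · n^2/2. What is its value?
Turán density bound = (4/5) · 263^2/2 = 138338/5 ≈ 27667.6

Turán's theorem: ex(n, K_{r+1}) is achieved by the complete r-partite Turán graph T(n, r) with parts as balanced as possible, and is at most (1 − 1/r) · n^2/2. For r = 5, n = 263: the density bound is (4/5) · 69169/2 = 138338/5 ≈ 27667.6. The integer-valued extremum is e(T(263, 5)) = 27667, which is strictly less than the density bound 138338/5 since 5 ∤ 263 (the parts of T(263, 5) cannot all be equal).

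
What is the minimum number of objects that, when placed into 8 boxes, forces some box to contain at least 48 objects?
n = (48 − 1)·8 + 1 = 377

By the generalised pigeonhole principle, to guarantee some box contains ≥ r objects we need more than (r − 1) · k objects total. Threshold: n = (r − 1) · k + 1. With r = 48 and k = 8: n = 47 · 8 + 1 = 376 + 1 = 377. For n = 376 = 47 · 8, we can put exactly 47 objects in every box, avoiding 48 in any single one — so 377 is tight.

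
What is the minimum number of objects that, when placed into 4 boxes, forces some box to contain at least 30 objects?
n = (30 − 1)·4 + 1 = 117

By the generalised pigeonhole principle, to guarantee some box contains ≥ r objects we need more than (r − 1) · k objects total. Threshold: n = (r − 1) · k + 1. With r = 30 and k = 4: n = 29 · 4 + 1 = 116 + 1 = 117. For n = 116 = 29 · 4, we can put exactly 29 objects in every box, avoiding 30 in any single one — so 117 is tight.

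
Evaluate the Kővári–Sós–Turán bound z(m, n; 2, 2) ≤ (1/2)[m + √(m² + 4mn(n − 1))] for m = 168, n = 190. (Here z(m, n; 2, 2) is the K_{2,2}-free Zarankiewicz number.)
z(168, 190; 2, 2) ≤ (1/2)[168 + √(168² + 4·168·190·189)] = (1/2)[168 + √24159744] = 2541.6281

Kővári–Sós–Turán: let r_1, ..., r_168 be the row sums and z = Σ r_i the total number of 1s. Each pair of columns can share at most one row with both entries 1 (else a 2×2 all-ones block appears), so Σ_i C(r_i, 2) ≤ C(190, 2) = 17955. By convexity Σ_i C(r_i, 2) ≥ 168·C(z/168, 2) = z(z − 168)/(2·168), giving z² − 168z − 168·190·189 ≤ 0 and hence z ≤ (1/2)[168 + √(28224 + 4·6032880)] = (1/2)[168 + √24159744] ≈ (1/2)(168 + 4915.2562) = 2541.6281.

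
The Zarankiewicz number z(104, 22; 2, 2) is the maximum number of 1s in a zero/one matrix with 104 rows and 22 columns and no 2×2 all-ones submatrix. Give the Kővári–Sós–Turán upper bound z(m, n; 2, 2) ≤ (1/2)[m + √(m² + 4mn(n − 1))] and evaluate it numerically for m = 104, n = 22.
z(104, 22; 2, 2) ≤ (1/2)[104 + √(104² + 4·104·22·21)] = (1/2)[104 + √203008] = 277.282

Kővári–Sós–Turán: let r_1, ..., r_104 be the row sums and z = Σ r_i the total number of 1s. Each pair of columns can share at most one row with both entries 1 (else a 2×2 all-ones block appears), so Σ_i C(r_i, 2) ≤ C(22, 2) = 231. By convexity Σ_i C(r_i, 2) ≥ 104·C(z/104, 2) = z(z − 104)/(2·104), giving z² − 104z − 104·22·21 ≤ 0 and hence z ≤ (1/2)[104 + √(10816 + 4·48048)] = (1/2)[104 + √203008] ≈ (1/2)(104 + 450.5641) = 277.282.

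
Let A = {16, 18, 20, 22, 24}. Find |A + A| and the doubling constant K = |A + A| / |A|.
K = |A + A| / |A| = 9/5

Enumerate A + A = {a + b : a, b ∈ A}. With |A| = 5, there are |A|^2 = 25 ordered sum pairs; collecting distinct values, A + A = {32, 34, 36, 38, 40, 42, 44, 46, 48}, so |A + A| = 9. Thus K = 9/5. Here |A + A| = 2|A| − 1 = 9, the minimum possible — so K = 9/5 is minimal, which holds iff A is an arithmetic progression.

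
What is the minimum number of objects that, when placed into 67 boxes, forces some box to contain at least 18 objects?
n = (18 − 1)·67 + 1 = 1140

By the generalised pigeonhole principle, to guarantee some box contains ≥ r objects we need more than (r − 1) · k objects total. Threshold: n = (r − 1) · k + 1. With r = 18 and k = 67: n = 17 · 67 + 1 = 1139 + 1 = 1140. For n = 1139 = 17 · 67, we can put exactly 17 objects in every box, avoiding 18 in any single one — so 1140 is tight.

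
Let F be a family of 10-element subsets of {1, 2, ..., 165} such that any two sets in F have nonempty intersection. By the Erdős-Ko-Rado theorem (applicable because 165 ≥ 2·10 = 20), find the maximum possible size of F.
max |F| = C(164, 9) = 189150613762032

Erdős-Ko-Rado (1961): when n ≥ 2k, max |F| = C(n−1, k−1). The bound is attained by the star {A : i ∈ A} for any fixed i ∈ [n]. Here C(165−1, 10−1) = C(164, 9) = 189150613762032.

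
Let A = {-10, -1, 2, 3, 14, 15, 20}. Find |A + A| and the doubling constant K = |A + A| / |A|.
K = |A + A| / |A| = 25/7

Enumerate A + A = {a + b : a, b ∈ A}. With |A| = 7, there are |A|^2 = 49 ordered sum pairs; collecting distinct values, A + A = {-20, -11, -8, -7, -2, 1, 2, 4, 5, 6, 10, 13, 14, 16, 17, 18, 19, 22, 23, 28, 29, 30, 34, 35, 40}, so |A + A| = 25. Thus K = 25/7. For comparison, the minimum possible |A + A| over all 7-element sets is 2·7 − 1 = 13 (so min K = 13/7), attained only by arithmetic progressions.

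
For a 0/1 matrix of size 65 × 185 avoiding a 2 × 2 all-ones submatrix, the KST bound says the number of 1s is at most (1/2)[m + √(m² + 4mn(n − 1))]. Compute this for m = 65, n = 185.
z(65, 185; 2, 2) ≤ (1/2)[65 + √(65² + 4·65·185·184)] = (1/2)[65 + √8854625] = 1520.3361

Kővári–Sós–Turán: let r_1, ..., r_65 be the row sums and z = Σ r_i the total number of 1s. Each pair of columns can share at most one row with both entries 1 (else a 2×2 all-ones block appears), so Σ_i C(r_i, 2) ≤ C(185, 2) = 17020. By convexity Σ_i C(r_i, 2) ≥ 65·C(z/65, 2) = z(z − 65)/(2·65), giving z² − 65z − 65·185·184 ≤ 0 and hence z ≤ (1/2)[65 + √(4225 + 4·2212600)] = (1/2)[65 + √8854625] ≈ (1/2)(65 + 2975.6722) = 1520.3361.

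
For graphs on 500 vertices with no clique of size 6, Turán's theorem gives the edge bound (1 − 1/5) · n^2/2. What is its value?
Turán density bound = (4/5) · 500^2/2 = 100000

Turán's theorem: ex(n, K_{r+1}) is achieved by the complete r-partite Turán graph T(n, r) with parts as balanced as possible, and is at most (1 − 1/r) · n^2/2. For r = 5, n = 500: the density bound is (4/5) · 250000/2 = 100000. Since 5 ∣ 500, the Turán graph T(500, 5) has parts of equal size 100, and its edge count e(T(500, 5)) = 100000 attains the density bound exactly.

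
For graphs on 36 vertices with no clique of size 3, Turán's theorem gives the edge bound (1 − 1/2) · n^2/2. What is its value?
Turán density bound = (1/2) · 36^2/2 = 324

Turán's theorem: ex(n, K_{r+1}) is achieved by the complete r-partite Turán graph T(n, r) with parts as balanced as possible, and is at most (1 − 1/r) · n^2/2. For r = 2, n = 36: the density bound is (1/2) · 1296/2 = 324. Since 2 ∣ 36, the Turán graph T(36, 2) has parts of equal size 18, and its edge count e(T(36, 2)) = 324 attains the density bound exactly.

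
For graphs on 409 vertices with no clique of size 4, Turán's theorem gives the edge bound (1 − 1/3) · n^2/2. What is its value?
Turán density bound = (2/3) · 409^2/2 = 167281/3 ≈ 55760.3333

Turán's theorem: ex(n, K_{r+1}) is achieved by the complete r-partite Turán graph T(n, r) with parts as balanced as possible, and is at most (1 − 1/r) · n^2/2. For r = 3, n = 409: the density bound is (2/3) · 167281/2 = 167281/3 ≈ 55760.3333. The integer-valued extremum is e(T(409, 3)) = 55760, which is strictly less than the density bound 167281/3 since 3 ∤ 409 (the parts of T(409, 3) cannot all be equal).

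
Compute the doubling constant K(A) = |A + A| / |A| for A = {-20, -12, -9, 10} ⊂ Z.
K = |A + A| / |A| = 10/4 = 5/2

Enumerate A + A = {a + b : a, b ∈ A}. With |A| = 4, there are |A|^2 = 16 ordered sum pairs; collecting distinct values, A + A = {-40, -32, -29, -24, -21, -18, -10, -2, 1, 20}, so |A + A| = 10. Thus K = 10/4 = 5/2. For comparison, the minimum possible |A + A| over all 4-element sets is 2·4 − 1 = 7 (so min K = 7/4), attained only by arithmetic progressions.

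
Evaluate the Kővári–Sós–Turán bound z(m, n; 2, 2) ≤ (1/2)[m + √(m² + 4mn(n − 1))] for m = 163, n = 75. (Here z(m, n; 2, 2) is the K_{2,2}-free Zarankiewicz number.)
z(163, 75; 2, 2) ≤ (1/2)[163 + √(163² + 4·163·75·74)] = (1/2)[163 + √3645169] = 1036.1163

Kővári–Sós–Turán: let r_1, ..., r_163 be the row sums and z = Σ r_i the total number of 1s. Each pair of columns can share at most one row with both entries 1 (else a 2×2 all-ones block appears), so Σ_i C(r_i, 2) ≤ C(75, 2) = 2775. By convexity Σ_i C(r_i, 2) ≥ 163·C(z/163, 2) = z(z − 163)/(2·163), giving z² − 163z − 163·75·74 ≤ 0 and hence z ≤ (1/2)[163 + √(26569 + 4·904650)] = (1/2)[163 + √3645169] ≈ (1/2)(163 + 1909.2326) = 1036.1163.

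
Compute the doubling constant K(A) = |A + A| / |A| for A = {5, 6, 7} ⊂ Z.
K = |A + A| / |A| = 5/3

Enumerate A + A = {a + b : a, b ∈ A}. With |A| = 3, there are |A|^2 = 9 ordered sum pairs; collecting distinct values, A + A = {10, 11, 12, 13, 14}, so |A + A| = 5. Thus K = 5/3. Here |A + A| = 2|A| − 1 = 5, the minimum possible — so K = 5/3 is minimal, which holds iff A is an arithmetic progression.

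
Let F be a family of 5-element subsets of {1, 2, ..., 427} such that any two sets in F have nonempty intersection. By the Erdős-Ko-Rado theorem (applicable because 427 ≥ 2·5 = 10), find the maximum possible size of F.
max |F| = C(426, 4) = 1352986650

The Erdős-Ko-Rado theorem states: for n ≥ 2k, an intersecting family of k-subsets of an n-element set has size at most C(n − 1, k − 1), with equality for 'star' families {A ⊆ [n] : |A| = k, i ∈ A} (fix an element i). For n = 427, k = 5: C(426, 4) = 1352986650.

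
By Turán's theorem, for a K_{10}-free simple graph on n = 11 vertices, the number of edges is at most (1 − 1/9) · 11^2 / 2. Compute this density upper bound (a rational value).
Turán density bound = (8/9) · 11^2/2 = 484/9 ≈ 53.7778

Turán's theorem: ex(n, K_{r+1}) is achieved by the complete r-partite Turán graph T(n, r) with parts as balanced as possible, and is at most (1 − 1/r) · n^2/2. For r = 9, n = 11: the density bound is (8/9) · 121/2 = 484/9 ≈ 53.7778. The integer-valued extremum is e(T(11, 9)) = 53, which is strictly less than the density bound 484/9 since 9 ∤ 11 (the parts of T(11, 9) cannot all be equal).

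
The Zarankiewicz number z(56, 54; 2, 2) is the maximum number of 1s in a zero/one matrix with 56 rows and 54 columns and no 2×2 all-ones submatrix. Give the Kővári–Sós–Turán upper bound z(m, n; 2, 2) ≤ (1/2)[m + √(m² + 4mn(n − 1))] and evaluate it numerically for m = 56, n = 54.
z(56, 54; 2, 2) ≤ (1/2)[56 + √(56² + 4·56·54·53)] = (1/2)[56 + √644224] = 429.3178

Kővári–Sós–Turán: let r_1, ..., r_56 be the row sums and z = Σ r_i the total number of 1s. Each pair of columns can share at most one row with both entries 1 (else a 2×2 all-ones block appears), so Σ_i C(r_i, 2) ≤ C(54, 2) = 1431. By convexity Σ_i C(r_i, 2) ≥ 56·C(z/56, 2) = z(z − 56)/(2·56), giving z² − 56z − 56·54·53 ≤ 0 and hence z ≤ (1/2)[56 + √(3136 + 4·160272)] = (1/2)[56 + √644224] ≈ (1/2)(56 + 802.6357) = 429.3178.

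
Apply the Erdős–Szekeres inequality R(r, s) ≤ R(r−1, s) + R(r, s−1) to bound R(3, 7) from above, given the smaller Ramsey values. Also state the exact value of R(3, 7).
R(3, 7) ≤ R(2, 7) + R(3, 6) = 7 + 18 = 25; exact value R(3, 7) = 23.

The Erdős–Szekeres recurrence R(r, s) ≤ R(r−1, s) + R(r, s−1) applied to (r, s) = (3, 7) gives
  R(3, 7) ≤ R(2, 7) + R(3, 6) = 7 + 18 = 25.
(Recall R(2, k) = k and R is symmetric.) The recurrence is not tight here (it gives 25, but the exact value is R(3, 7) = 23); the tight upper bound requires a sharper argument than the simple recurrence, combined with a lower-bound construction on K_{22}.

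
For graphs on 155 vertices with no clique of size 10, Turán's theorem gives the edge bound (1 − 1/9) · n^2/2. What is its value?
Turán density bound = (8/9) · 155^2/2 = 96100/9 ≈ 10677.7778

Turán's theorem: ex(n, K_{r+1}) is achieved by the complete r-partite Turán graph T(n, r) with parts as balanced as possible, and is at most (1 − 1/r) · n^2/2. For r = 9, n = 155: the density bound is (8/9) · 24025/2 = 96100/9 ≈ 10677.7778. The integer-valued extremum is e(T(155, 9)) = 10677, which is strictly less than the density bound 96100/9 since 9 ∤ 155 (the parts of T(155, 9) cannot all be equal).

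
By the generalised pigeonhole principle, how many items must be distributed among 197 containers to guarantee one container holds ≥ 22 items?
n = (22 − 1)·197 + 1 = 4138

By the generalised pigeonhole principle, to guarantee some box contains ≥ r objects we need more than (r − 1) · k objects total. Threshold: n = (r − 1) · k + 1. With r = 22 and k = 197: n = 21 · 197 + 1 = 4137 + 1 = 4138. For n = 4137 = 21 · 197, we can put exactly 21 objects in every box, avoiding 22 in any single one — so 4138 is tight.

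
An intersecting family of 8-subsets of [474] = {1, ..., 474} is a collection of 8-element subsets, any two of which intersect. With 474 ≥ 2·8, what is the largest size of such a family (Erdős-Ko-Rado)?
max |F| = C(473, 7) = 1005140898156252

The Erdős-Ko-Rado theorem states: for n ≥ 2k, an intersecting family of k-subsets of an n-element set has size at most C(n − 1, k − 1), with equality for 'star' families {A ⊆ [n] : |A| = k, i ∈ A} (fix an element i). For n = 474, k = 8: C(473, 7) = 1005140898156252.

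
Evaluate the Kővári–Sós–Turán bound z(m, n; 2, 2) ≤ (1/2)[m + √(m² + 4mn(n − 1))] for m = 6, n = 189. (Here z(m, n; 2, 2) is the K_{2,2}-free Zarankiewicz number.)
z(6, 189; 2, 2) ≤ (1/2)[6 + √(6² + 4·6·189·188)] = (1/2)[6 + √852804] = 464.7369

Kővári–Sós–Turán: let r_1, ..., r_6 be the row sums and z = Σ r_i the total number of 1s. Each pair of columns can share at most one row with both entries 1 (else a 2×2 all-ones block appears), so Σ_i C(r_i, 2) ≤ C(189, 2) = 17766. By convexity Σ_i C(r_i, 2) ≥ 6·C(z/6, 2) = z(z − 6)/(2·6), giving z² − 6z − 6·189·188 ≤ 0 and hence z ≤ (1/2)[6 + √(36 + 4·213192)] = (1/2)[6 + √852804] ≈ (1/2)(6 + 923.4739) = 464.7369.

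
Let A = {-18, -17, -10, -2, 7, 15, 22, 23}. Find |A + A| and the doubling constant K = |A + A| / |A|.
K = |A + A| / |A| = 29/8

Enumerate A + A = {a + b : a, b ∈ A}. With |A| = 8, there are |A|^2 = 64 ordered sum pairs; collecting distinct values, A + A = {-36, -35, -34, -28, -27, -20, -19, -12, -11, -10, -4, -3, -2, 4, 5, 6, 12, 13, 14, 20, 21, 22, 29, 30, 37, 38, 44, 45, 46}, so |A + A| = 29. Thus K = 29/8. For comparison, the minimum possible |A + A| over all 8-element sets is 2·8 − 1 = 15 (so min K = 15/8), attained only by arithmetic progressions.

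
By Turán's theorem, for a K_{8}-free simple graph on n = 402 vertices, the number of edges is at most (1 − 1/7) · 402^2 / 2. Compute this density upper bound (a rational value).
Turán density bound = (6/7) · 402^2/2 = 484812/7 ≈ 69258.8571

Turán's theorem: ex(n, K_{r+1}) is achieved by the complete r-partite Turán graph T(n, r) with parts as balanced as possible, and is at most (1 − 1/r) · n^2/2. For r = 7, n = 402: the density bound is (6/7) · 161604/2 = 484812/7 ≈ 69258.8571. The integer-valued extremum is e(T(402, 7)) = 69258, which is strictly less than the density bound 484812/7 since 7 ∤ 402 (the parts of T(402, 7) cannot all be equal).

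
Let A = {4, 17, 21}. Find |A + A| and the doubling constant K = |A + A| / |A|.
K = |A + A| / |A| = 6/3 = 2

Enumerate A + A = {a + b : a, b ∈ A}. With |A| = 3, there are |A|^2 = 9 ordered sum pairs; collecting distinct values, A + A = {8, 21, 25, 34, 38, 42}, so |A + A| = 6. Thus K = 6/3 = 2. For comparison, the minimum possible |A + A| over all 3-element sets is 2·3 − 1 = 5 (so min K = 5/3), attained only by arithmetic progressions.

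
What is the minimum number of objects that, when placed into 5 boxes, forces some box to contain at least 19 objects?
n = (19 − 1)·5 + 1 = 91

By the generalised pigeonhole principle, to guarantee some box contains ≥ r objects we need more than (r − 1) · k objects total. Threshold: n = (r − 1) · k + 1. With r = 19 and k = 5: n = 18 · 5 + 1 = 90 + 1 = 91. For n = 90 = 18 · 5, we can put exactly 18 objects in every box, avoiding 19 in any single one — so 91 is tight.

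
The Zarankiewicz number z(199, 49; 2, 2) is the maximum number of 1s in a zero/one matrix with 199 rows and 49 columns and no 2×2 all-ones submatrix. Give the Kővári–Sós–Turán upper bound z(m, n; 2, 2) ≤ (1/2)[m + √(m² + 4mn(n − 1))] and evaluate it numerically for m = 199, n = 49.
z(199, 49; 2, 2) ≤ (1/2)[199 + √(199² + 4·199·49·48)] = (1/2)[199 + √1911793] = 790.838

Kővári–Sós–Turán: let r_1, ..., r_199 be the row sums and z = Σ r_i the total number of 1s. Each pair of columns can share at most one row with both entries 1 (else a 2×2 all-ones block appears), so Σ_i C(r_i, 2) ≤ C(49, 2) = 1176. By convexity Σ_i C(r_i, 2) ≥ 199·C(z/199, 2) = z(z − 199)/(2·199), giving z² − 199z − 199·49·48 ≤ 0 and hence z ≤ (1/2)[199 + √(39601 + 4·468048)] = (1/2)[199 + √1911793] ≈ (1/2)(199 + 1382.676) = 790.838.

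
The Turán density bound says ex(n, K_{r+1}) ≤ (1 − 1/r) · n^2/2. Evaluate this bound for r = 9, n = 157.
Turán density bound = (8/9) · 157^2/2 = 98596/9 ≈ 10955.1111

Turán's theorem: ex(n, K_{r+1}) is achieved by the complete r-partite Turán graph T(n, r) with parts as balanced as possible, and is at most (1 − 1/r) · n^2/2. For r = 9, n = 157: the density bound is (8/9) · 24649/2 = 98596/9 ≈ 10955.1111. The integer-valued extremum is e(T(157, 9)) = 10954, which is strictly less than the density bound 98596/9 since 9 ∤ 157 (the parts of T(157, 9) cannot all be equal).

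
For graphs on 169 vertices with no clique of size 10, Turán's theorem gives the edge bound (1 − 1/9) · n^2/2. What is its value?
Turán density bound = (8/9) · 169^2/2 = 114244/9 ≈ 12693.7778

Turán's theorem: ex(n, K_{r+1}) is achieved by the complete r-partite Turán graph T(n, r) with parts as balanced as possible, and is at most (1 − 1/r) · n^2/2. For r = 9, n = 169: the density bound is (8/9) · 28561/2 = 114244/9 ≈ 12693.7778. The integer-valued extremum is e(T(169, 9)) = 12693, which is strictly less than the density bound 114244/9 since 9 ∤ 169 (the parts of T(169, 9) cannot all be equal).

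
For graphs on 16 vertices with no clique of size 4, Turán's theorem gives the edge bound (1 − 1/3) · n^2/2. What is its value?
Turán density bound = (2/3) · 16^2/2 = 256/3 ≈ 85.3333

Turán's theorem: ex(n, K_{r+1}) is achieved by the complete r-partite Turán graph T(n, r) with parts as balanced as possible, and is at most (1 − 1/r) · n^2/2. For r = 3, n = 16: the density bound is (2/3) · 256/2 = 256/3 ≈ 85.3333. The integer-valued extremum is e(T(16, 3)) = 85, which is strictly less than the density bound 256/3 since 3 ∤ 16 (the parts of T(16, 3) cannot all be equal).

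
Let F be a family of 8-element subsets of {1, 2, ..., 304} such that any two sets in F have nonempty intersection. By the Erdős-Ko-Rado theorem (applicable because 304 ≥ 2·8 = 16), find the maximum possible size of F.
max |F| = C(303, 7) = 43386107405355

Erdős-Ko-Rado (1961): when n ≥ 2k, max |F| = C(n−1, k−1). The bound is attained by the star {A : i ∈ A} for any fixed i ∈ [n]. Here C(304−1, 8−1) = C(303, 7) = 43386107405355.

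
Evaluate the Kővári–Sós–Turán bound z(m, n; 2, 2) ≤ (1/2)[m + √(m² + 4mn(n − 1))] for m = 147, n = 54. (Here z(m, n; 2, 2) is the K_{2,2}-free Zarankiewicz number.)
z(147, 54; 2, 2) ≤ (1/2)[147 + √(147² + 4·147·54·53)] = (1/2)[147 + √1704465] = 726.2758

Kővári–Sós–Turán: let r_1, ..., r_147 be the row sums and z = Σ r_i the total number of 1s. Each pair of columns can share at most one row with both entries 1 (else a 2×2 all-ones block appears), so Σ_i C(r_i, 2) ≤ C(54, 2) = 1431. By convexity Σ_i C(r_i, 2) ≥ 147·C(z/147, 2) = z(z − 147)/(2·147), giving z² − 147z − 147·54·53 ≤ 0 and hence z ≤ (1/2)[147 + √(21609 + 4·420714)] = (1/2)[147 + √1704465] ≈ (1/2)(147 + 1305.5516) = 726.2758.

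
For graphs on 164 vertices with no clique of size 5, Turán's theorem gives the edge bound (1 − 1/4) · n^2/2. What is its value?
Turán density bound = (3/4) · 164^2/2 = 10086

Turán's theorem: ex(n, K_{r+1}) is achieved by the complete r-partite Turán graph T(n, r) with parts as balanced as possible, and is at most (1 − 1/r) · n^2/2. For r = 4, n = 164: the density bound is (3/4) · 26896/2 = 10086. Since 4 ∣ 164, the Turán graph T(164, 4) has parts of equal size 41, and its edge count e(T(164, 4)) = 10086 attains the density bound exactly.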